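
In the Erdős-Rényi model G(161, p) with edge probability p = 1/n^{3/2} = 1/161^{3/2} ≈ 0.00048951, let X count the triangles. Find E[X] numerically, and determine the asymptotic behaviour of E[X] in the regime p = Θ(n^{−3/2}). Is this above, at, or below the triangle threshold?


Number of potential triangles: C(161, 3) = 682640.
Each occurs with probability p³ ≈ (0.00048951)³ ≈ 1.1729610e-10.
By linearity: E[X] = C(161, 3)·p³ ≈ 682640 · 1.1729610e-10 ≈ 0.00008.
Since α = 3/2 > 1, p = c/n^{3/2} = o(1/n) is below the triangle threshold p ~ 1/n. Asymptotically E[X] ~ (c³/6)·n^{3(1−α)} = (1³/6)·n^{-1.5} → 0, so by Markov's inequality G has no triangles w.h.p.

E[X] ≈ 0.00008; in regime p = Θ(1/n^{3/2}) E[X] tends to 0 (below the triangle threshold p ~ 1/n).


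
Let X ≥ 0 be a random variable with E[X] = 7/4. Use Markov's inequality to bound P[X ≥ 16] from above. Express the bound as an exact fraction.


μ = E[X] = 7/4, a = 16.
Markov: P[X ≥ 16] ≤ μ/a = (7/4)/16 = 7/64.
Numerically: ≈ 0.109.
(Since a = 16 > μ = 1.750, the bound 7/64 is < 1 and informative.)

P[X ≥ 16] ≤ 7/64 ≈ 0.109.


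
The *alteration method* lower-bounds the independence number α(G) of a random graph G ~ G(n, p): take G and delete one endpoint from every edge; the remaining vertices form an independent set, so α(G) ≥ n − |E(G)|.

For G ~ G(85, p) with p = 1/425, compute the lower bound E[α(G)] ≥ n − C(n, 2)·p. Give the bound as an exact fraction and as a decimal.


E[|E(G)|] = C(85, 2)·p = 3570 · (1/425) = 42/5.
E[α(G)] ≥ n − E[|E(G)|] = 85 − 42/5 = 383/5.
Numerically: ≈ 76.60000.
(This is only a lower bound; the true E[α(G)] may be larger.)

E[α(G)] ≥ 383/5 ≈ 76.60000.


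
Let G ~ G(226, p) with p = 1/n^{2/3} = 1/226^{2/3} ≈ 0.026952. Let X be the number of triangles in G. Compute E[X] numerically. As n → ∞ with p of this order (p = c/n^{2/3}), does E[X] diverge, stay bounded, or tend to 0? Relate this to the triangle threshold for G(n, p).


Number of potential triangles: C(226, 3) = 1898400.
Each occurs with probability p³ ≈ (0.026952)³ ≈ 1.9578667e-05.
By linearity: E[X] = C(226, 3)·p³ ≈ 1898400 · 1.9578667e-05 ≈ 37.16814.
Since α = 2/3 < 1, p = c/n^{2/3} ≫ 1/n is above the triangle threshold p ~ 1/n. Asymptotically E[X] ~ (c³/6)·n^{3(1−α)} = (1³/6)·n^{1} → ∞; triangles are abundant w.h.p.

E[X] ≈ 37.16814; in regime p = Θ(1/n^{2/3}) E[X] diverges (above the triangle threshold p ~ 1/n).


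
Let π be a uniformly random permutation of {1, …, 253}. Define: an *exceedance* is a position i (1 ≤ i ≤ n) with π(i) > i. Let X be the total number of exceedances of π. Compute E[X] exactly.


Write X = Σ_{i=1}^{253} X_i, where X_i = 1_{π(i) > i}.
For each fixed i, π(i) is uniform over {1, …, 253} (marginal of a uniform permutation), so P[π(i) > i] = (n − i)/n. Summing: Σ_{i=1}^{253} (n − i)/n = (0 + 1 + … + 252)/253 = 253(253 − 1)/(2·253) = (253 − 1)/2.
Hence E[X] = Σ_{i=1}^{253} (253 − i)/253 = 126 ≈ 126.00000.

E[X] = 126 = 126.00000.


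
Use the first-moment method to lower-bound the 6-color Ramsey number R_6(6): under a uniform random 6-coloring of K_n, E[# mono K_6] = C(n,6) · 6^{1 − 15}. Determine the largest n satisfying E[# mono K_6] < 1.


We need C(n, 6) · 6^{1 − 15} < 1, i.e. C(n, 6) < 6^{15 − 1} = 78364164096.
Check values of n near the boundary:
  n = 192: C(192, 6) = 64300886496; 64300886496 < 78364164096? YES
  n = 193: C(193, 6) = 66364016544; 66364016544 < 78364164096? YES
  n = 194: C(194, 6) = 68482017072; 68482017072 < 78364164096? YES
  n = 195: C(195, 6) = 70656049360; 70656049360 < 78364164096? YES
  n = 196: C(196, 6) = 72887293024; 72887293024 < 78364164096? YES
  n = 197: C(197, 6) = 75176946208; 75176946208 < 78364164096? YES
  n = 198: C(198, 6) = 77526225777; 77526225777 < 78364164096? YES
  n = 199: C(199, 6) = 79936367511; 79936367511 < 78364164096? NO
  n = 200: C(200, 6) = 82408626300; 82408626300 < 78364164096? NO
  n = 201: C(201, 6) = 84944276340; 84944276340 < 78364164096? NO
The largest n with C(n, 6) < 78364164096 is n = 198 (where E[X] = 25842075259/26121388032 ≈ 0.9893). Hence R_6(6) > 198, i.e. R_6(6) ≥ 199.

Largest n = 198; hence R_6(6) > 198.


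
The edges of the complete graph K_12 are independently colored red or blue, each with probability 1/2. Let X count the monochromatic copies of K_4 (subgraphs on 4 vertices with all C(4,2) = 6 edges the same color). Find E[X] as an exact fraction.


Let X = Σ_S X_S over the C(12, 4) = 495 subsets S of size 4, where X_S = 1 if the K_4 on S is monochromatic.
For a fixed S, the K_4 on S has C(4, 2) = 6 edges. P[all 6 edges red] = (1/2)^6, and likewise for blue, so P[monochromatic] = 2·(1/2)^6 = 2^{1 − 6} = 1/32.
By linearity: E[X] = C(12, 4) · 2^{1 − 6} = 495 · 1/32 = 495/32.
Numerically: E[X] ≈ 15.46875.

E[X] = C(12,4)·2^(1−C(4,2)) = 495/32 ≈ 15.46875.


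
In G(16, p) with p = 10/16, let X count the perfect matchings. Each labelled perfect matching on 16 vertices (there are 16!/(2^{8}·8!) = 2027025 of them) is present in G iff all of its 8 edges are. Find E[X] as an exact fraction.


K_16 has 16!/(2^{8}·8!) = 2027025 labelled perfect matchings.
For each such perfect matching H, let X_H = 1 if all 8 edges of H are present in G. Then P[X_H = 1] = p^{8} = (5/8)^{8} = 390625/16777216.
By linearity: E[X] = Σ_H E[X_H] = 2027025 · p^{8} = 2027025 · 390625/16777216 = 791806640625/16777216.
Numerically: E[X] ≈ 4.72e+04.

E[X] = 2027025 · (5/8)^{8} = 791806640625/16777216 ≈ 4.72e+04.


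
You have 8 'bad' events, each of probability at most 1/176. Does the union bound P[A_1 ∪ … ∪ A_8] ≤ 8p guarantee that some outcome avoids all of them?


Union bound: P[∪_{i=1}^{8} A_i] ≤ Σ_i P[A_i] ≤ 8·p = 8·(1/176) = 1/22.
Numerically: 1/22 ≈ 0.0455.
Is 1/22 < 1? YES.
Since P[∪ A_i] ≤ 1/22 < 1, the complement has P[∩ A_i^c] ≥ 1 − 1/22 = 21/22 > 0, so some outcome avoids every A_i.

8·p = 1/22 ≈ 0.0455; existence CERTIFIED by the union bound.


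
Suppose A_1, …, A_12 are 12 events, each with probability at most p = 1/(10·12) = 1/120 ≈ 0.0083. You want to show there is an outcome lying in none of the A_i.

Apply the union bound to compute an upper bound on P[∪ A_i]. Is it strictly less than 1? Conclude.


Union bound: P[∪_{i=1}^{12} A_i] ≤ Σ_i P[A_i] ≤ 12·p = 12·(1/120) = 1/10.
Numerically: 1/10 ≈ 0.1000.
Is 1/10 < 1? YES.
Since P[∪ A_i] ≤ 1/10 < 1, the complement has P[∩ A_i^c] ≥ 1 − 1/10 = 9/10 > 0, so some outcome avoids every A_i.

12·p = 1/10 ≈ 0.1000; existence CERTIFIED by the union bound.


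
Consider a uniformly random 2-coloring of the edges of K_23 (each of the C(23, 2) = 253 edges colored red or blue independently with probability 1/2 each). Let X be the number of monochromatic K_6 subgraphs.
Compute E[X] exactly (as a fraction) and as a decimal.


Let X = Σ_S X_S over the C(23, 6) = 100947 subsets S of size 6, where X_S = 1 if the K_6 on S is monochromatic.
For a fixed S, the K_6 on S has C(6, 2) = 15 edges. P[all 15 edges red] = (1/2)^15, and likewise for blue, so P[monochromatic] = 2·(1/2)^15 = 2^{1 − 15} = 1/16384.
By linearity of expectation: E[X] = C(23, 6) · 2^{1 − 15} = 100947 · 1/16384 = 100947/16384.
Numerically: E[X] ≈ 6.16132.

E[X] = C(23,6)·2^(1−C(6,2)) = 100947/16384 ≈ 6.16132.


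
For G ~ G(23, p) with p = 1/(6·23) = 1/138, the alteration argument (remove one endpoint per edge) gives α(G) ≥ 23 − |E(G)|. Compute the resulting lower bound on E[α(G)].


E[|E(G)|] = C(23, 2)·p = 253 · (1/138) = 11/6.
E[α(G)] ≥ n − E[|E(G)|] = 23 − 11/6 = 127/6.
Numerically: ≈ 21.166667.
(This is only a lower bound; the true E[α(G)] may be larger.)

E[α(G)] ≥ 127/6 ≈ 21.166667.


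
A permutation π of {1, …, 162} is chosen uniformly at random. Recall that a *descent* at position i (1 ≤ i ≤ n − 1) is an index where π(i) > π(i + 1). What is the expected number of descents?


Write X = Σ X_I over i = 1, …, 161, with X_I the indicator of one descent.
There are 161 indicators.
For each fixed i, the pair (π(i), π(i+1)) is a uniformly random ordered pair of distinct values from {1, …, 162}; by symmetry P[π(i) > π(i+1)] = 1/2.
By linearity: E[X] = 161 · (1/2) = (162 − 1) · (1/2) = 161/2 ≈ 80.5000.

E[X] = 161/2 = 80.5000.


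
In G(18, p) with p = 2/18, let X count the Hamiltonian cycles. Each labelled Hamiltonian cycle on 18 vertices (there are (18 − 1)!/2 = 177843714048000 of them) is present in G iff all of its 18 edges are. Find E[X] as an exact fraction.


K_18 has (18 − 1)!/2 = 177843714048000 labelled Hamiltonian cycles.
For each such Hamiltonian cycle H, let X_H = 1 if all 18 edges of H are present in G. Then P[X_H = 1] = p^{18} = (1/9)^{18} = 1/150094635296999121.
By linearity of expectation: E[X] = Σ_H E[X_H] = 177843714048000 · p^{18} = 177843714048000 · 1/150094635296999121 = 243955712000/205891132094649.
Numerically: E[X] ≈ 0.00118.

E[X] = 177843714048000 · (1/9)^{18} = 243955712000/205891132094649 ≈ 0.00118.


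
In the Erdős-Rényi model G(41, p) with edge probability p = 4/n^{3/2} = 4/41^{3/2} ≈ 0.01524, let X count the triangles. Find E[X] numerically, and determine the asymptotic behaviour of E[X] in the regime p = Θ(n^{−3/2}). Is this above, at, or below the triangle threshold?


Number of potential triangles: C(41, 3) = 10660.
Each occurs with probability p³ ≈ (0.01524)³ ≈ 3.537143e-06.
By linearity: E[X] = C(41, 3)·p³ ≈ 10660 · 3.537143e-06 ≈ 0.0377.
Since α = 3/2 > 1, p = c/n^{3/2} = o(1/n) is below the triangle threshold p ~ 1/n. Asymptotically E[X] ~ (c³/6)·n^{3(1−α)} = (4³/6)·n^{-1.5} → 0, so by Markov's inequality G has no triangles w.h.p.

E[X] ≈ 0.0377; in regime p = Θ(1/n^{3/2}) E[X] tends to 0 (below the triangle threshold p ~ 1/n).


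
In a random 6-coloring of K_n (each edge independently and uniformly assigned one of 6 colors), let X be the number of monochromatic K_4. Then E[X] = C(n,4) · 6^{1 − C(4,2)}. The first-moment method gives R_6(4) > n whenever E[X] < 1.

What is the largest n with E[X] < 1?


We need C(n, 4) · 6^{1 − 6} < 1, i.e. C(n, 4) < 6^{6 − 1} = 7776.
Check values of n near the boundary:
  n = 19: C(19, 4) = 3876; 3876 < 7776? YES
  n = 20: C(20, 4) = 4845; 4845 < 7776? YES
  n = 21: C(21, 4) = 5985; 5985 < 7776? YES
  n = 22: C(22, 4) = 7315; 7315 < 7776? YES
  n = 23: C(23, 4) = 8855; 8855 < 7776? NO
  n = 24: C(24, 4) = 10626; 10626 < 7776? NO
  n = 25: C(25, 4) = 12650; 12650 < 7776? NO
The largest n with C(n, 4) < 7776 is n = 22 (where E[X] = 7315/7776 ≈ 0.941). Hence R_6(4) > 22, i.e. R_6(4) ≥ 23.

Largest n = 22; hence R_6(4) > 22.


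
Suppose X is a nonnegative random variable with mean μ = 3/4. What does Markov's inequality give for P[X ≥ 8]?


μ = E[X] = 3/4, a = 8.
Markov: P[X ≥ 8] ≤ μ/a = (3/4)/8 = 3/32.
Numerically: ≈ 0.09375.
(Since a = 8 > μ = 0.75000, the bound 3/32 is < 1 and informative.)

P[X ≥ 8] ≤ 3/32 ≈ 0.09375.


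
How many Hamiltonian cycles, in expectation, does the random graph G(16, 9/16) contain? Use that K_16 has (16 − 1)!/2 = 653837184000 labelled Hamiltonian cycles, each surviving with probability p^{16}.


K_16 has (16 − 1)!/2 = 653837184000 labelled Hamiltonian cycles.
For each such Hamiltonian cycle H, let X_H = 1 if all 16 edges of H are present in G. Then P[X_H = 1] = p^{16} = (9/16)^{16} = 1853020188851841/18446744073709551616.
By linearity: E[X] = Σ_H E[X_H] = 653837184000 · p^{16} = 653837184000 · 1853020188851841/18446744073709551616 = 1183177248216831945952875/18014398509481984.
Numerically: E[X] ≈ 6.568e+07.

E[X] = 653837184000 · (9/16)^{16} = 1183177248216831945952875/18014398509481984 ≈ 6.568e+07.


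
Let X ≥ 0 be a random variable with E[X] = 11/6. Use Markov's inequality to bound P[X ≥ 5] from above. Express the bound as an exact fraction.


μ = E[X] = 11/6, a = 5.
Markov: P[X ≥ 5] ≤ μ/a = (11/6)/5 = 11/30.
Numerically: ≈ 0.36667.
(Since a = 5 > μ = 1.83333, the bound 11/30 is < 1 and informative.)

P[X ≥ 5] ≤ 11/30 ≈ 0.36667.


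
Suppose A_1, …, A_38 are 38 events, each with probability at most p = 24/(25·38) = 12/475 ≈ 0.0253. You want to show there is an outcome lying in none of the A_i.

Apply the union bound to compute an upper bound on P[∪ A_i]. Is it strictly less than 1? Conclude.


Union bound: P[∪_{i=1}^{38} A_i] ≤ Σ_i P[A_i] ≤ 38·p = 38·(12/475) = 24/25.
Numerically: 24/25 ≈ 0.9600.
Is 24/25 < 1? YES.
Since P[∪ A_i] ≤ 24/25 < 1, the complement has P[∩ A_i^c] ≥ 1 − 24/25 = 1/25 > 0, so some outcome avoids every A_i.

38·p = 24/25 ≈ 0.9600; existence CERTIFIED by the union bound.


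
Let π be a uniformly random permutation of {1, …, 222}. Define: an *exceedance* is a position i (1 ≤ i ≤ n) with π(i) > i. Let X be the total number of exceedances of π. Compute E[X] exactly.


Write X = Σ_{i=1}^{222} X_i, where X_i = 1_{π(i) > i}.
For each fixed i, π(i) is uniform over {1, …, 222} (marginal of a uniform permutation), so P[π(i) > i] = (n − i)/n. Summing: Σ_{i=1}^{222} (n − i)/n = (0 + 1 + … + 221)/222 = 222(222 − 1)/(2·222) = (222 − 1)/2.
Hence E[X] = Σ_{i=1}^{222} (222 − i)/222 = 221/2 ≈ 110.500.

E[X] = 221/2 = 110.500.


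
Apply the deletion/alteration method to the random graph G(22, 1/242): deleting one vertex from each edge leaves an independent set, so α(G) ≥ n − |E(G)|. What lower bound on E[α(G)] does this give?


E[|E(G)|] = C(22, 2)·p = 231 · (1/242) = 21/22.
E[α(G)] ≥ n − E[|E(G)|] = 22 − 21/22 = 463/22.
Numerically: ≈ 21.0455.
(This is only a lower bound; the true E[α(G)] may be larger.)

E[α(G)] ≥ 463/22 ≈ 21.0455.


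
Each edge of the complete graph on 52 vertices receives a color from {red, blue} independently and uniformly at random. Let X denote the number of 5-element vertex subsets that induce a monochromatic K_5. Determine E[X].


Let X = Σ_S X_S over the C(52, 5) = 2598960 subsets S of size 5, where X_S = 1 if the K_5 on S is monochromatic.
For a fixed S, the K_5 on S has C(5, 2) = 10 edges. P[all 10 edges red] = (1/2)^10, and likewise for blue, so P[monochromatic] = 2·(1/2)^10 = 2^{1 − 10} = 1/512.
By linearity: E[X] = C(52, 5) · 2^{1 − 10} = 2598960 · 1/512 = 162435/32.
Numerically: E[X] ≈ 5076.094.

E[X] = C(52,5)·2^(1−C(5,2)) = 162435/32 ≈ 5076.094.


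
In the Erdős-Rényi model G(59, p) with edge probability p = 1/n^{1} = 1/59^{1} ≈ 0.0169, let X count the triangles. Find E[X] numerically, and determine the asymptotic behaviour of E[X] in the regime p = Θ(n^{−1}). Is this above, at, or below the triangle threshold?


Number of potential triangles: C(59, 3) = 32509.
Each occurs with probability p³ ≈ (0.0169)³ ≈ 4.86905e-06.
By linearity: E[X] = C(59, 3)·p³ ≈ 32509 · 4.86905e-06 ≈ 0.158.
Here α = 1, so p = 1/n is exactly at the triangle threshold p ~ 1/n. Asymptotically E[X] → c³/6 = 1³/6 = 1/6 ≈ 0.167, a bounded constant. In this regime the triangle count is asymptotically Poisson(c³/6).

E[X] ≈ 0.158; in regime p = Θ(1/n^{1}) E[X] stays bounded (at the triangle threshold p ~ 1/n).


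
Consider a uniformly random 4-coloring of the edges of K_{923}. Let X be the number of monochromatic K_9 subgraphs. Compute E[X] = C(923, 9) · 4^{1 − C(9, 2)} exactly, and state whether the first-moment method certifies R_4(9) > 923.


E[X] = C(923, 9) · 4^{1 − 36} = 1288430932418687114265 · 4^{−35} = 1288430932418687114265/1180591620717411303424.
As a reduced fraction: E[X] = 1288430932418687114265/1180591620717411303424 ≈ 1.0913.
Is E[X] < 1? NO.
Since E[X] ≥ 1, the first-moment bound is inconclusive at n = 923; it does NOT by itself certify R_4(9) > 923.

E[X] = 1288430932418687114265/1180591620717411303424 ≈ 1.0913; E[X] ≥ 1; first-moment method inconclusive here.


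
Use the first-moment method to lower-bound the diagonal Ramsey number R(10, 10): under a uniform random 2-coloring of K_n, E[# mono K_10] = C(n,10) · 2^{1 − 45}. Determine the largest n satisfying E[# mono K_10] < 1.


We need C(n, 10) · 2^{1 − 45} < 1, i.e. C(n, 10) < 2^{45 − 1} = 17592186044416.
Check values of n near the boundary:
  n = 99: C(99, 10) = 15579278510796; 15579278510796 < 17592186044416? YES
  n = 100: C(100, 10) = 17310309456440; 17310309456440 < 17592186044416? YES
  n = 101: C(101, 10) = 19212541264840; 19212541264840 < 17592186044416? NO
  n = 102: C(102, 10) = 21300860967540; 21300860967540 < 17592186044416? NO
  n = 103: C(103, 10) = 23591276125340; 23591276125340 < 17592186044416? NO
The largest n with C(n, 10) < 17592186044416 is n = 100 (where E[X] = 2163788682055/2199023255552 ≈ 0.984). Hence R(10, 10) > 100, i.e. R(10, 10) ≥ 101.

Largest n = 100; hence R(10, 10) > 100.


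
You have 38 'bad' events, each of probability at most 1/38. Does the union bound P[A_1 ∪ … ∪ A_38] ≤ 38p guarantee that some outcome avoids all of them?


Union bound: P[∪_{i=1}^{38} A_i] ≤ Σ_i P[A_i] ≤ 38·p = 38·(1/38) = 1.
Numerically: 1 ≈ 1.0000.
Is 1 < 1? NO.
Since the bound 1 is ≥ 1, the union bound is uninformative here; it does NOT by itself certify existence.

38·p = 1 ≈ 1.0000; existence NOT certified by the union bound.


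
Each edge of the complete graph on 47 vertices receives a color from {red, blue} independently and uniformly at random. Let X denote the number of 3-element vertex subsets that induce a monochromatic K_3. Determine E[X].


Let X = Σ_S X_S over the C(47, 3) = 16215 subsets S of size 3, where X_S = 1 if the K_3 on S is monochromatic.
For a fixed S, the K_3 on S has C(3, 2) = 3 edges. P[all 3 edges red] = (1/2)^3, and likewise for blue, so P[monochromatic] = 2·(1/2)^3 = 2^{1 − 3} = 1/4.
Summing: E[X] = C(47, 3) · 2^{1 − 3} = 16215 · 1/4 = 16215/4.
Numerically: E[X] ≈ 4053.750000.

E[X] = C(47,3)·2^(1−C(3,2)) = 16215/4 ≈ 4053.750000.


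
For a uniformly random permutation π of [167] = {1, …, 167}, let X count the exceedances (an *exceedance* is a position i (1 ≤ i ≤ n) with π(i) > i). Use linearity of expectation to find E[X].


Write X = Σ_{i=1}^{167} X_i, where X_i = 1_{π(i) > i}.
For each fixed i, π(i) is uniform over {1, …, 167} (marginal of a uniform permutation), so P[π(i) > i] = (n − i)/n. Summing: Σ_{i=1}^{167} (n − i)/n = (0 + 1 + … + 166)/167 = 167(167 − 1)/(2·167) = (167 − 1)/2.
Hence E[X] = Σ_{i=1}^{167} (167 − i)/167 = 83 ≈ 83.00000.

E[X] = 83 = 83.00000.


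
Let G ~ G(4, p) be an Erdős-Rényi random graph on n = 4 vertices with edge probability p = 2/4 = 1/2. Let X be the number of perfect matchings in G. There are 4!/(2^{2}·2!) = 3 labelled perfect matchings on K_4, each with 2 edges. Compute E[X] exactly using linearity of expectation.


K_4 has 4!/(2^{2}·2!) = 3 labelled perfect matchings.
For each such perfect matching H, let X_H = 1 if all 2 edges of H are present in G. Then P[X_H = 1] = p^{2} = (1/2)^{2} = 1/4.
By linearity: E[X] = Σ_H E[X_H] = 3 · p^{2} = 3 · 1/4 = 3/4.
Numerically: E[X] ≈ 0.75.

E[X] = 3 · (1/2)^{2} = 3/4 ≈ 0.75.


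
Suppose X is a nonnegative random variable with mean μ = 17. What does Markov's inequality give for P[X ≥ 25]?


μ = E[X] = 17, a = 25.
Markov: P[X ≥ 25] ≤ μ/a = (17)/25 = 17/25.
Numerically: ≈ 0.680000.
(Since a = 25 > μ = 17.000000, the bound 17/25 is < 1 and informative.)

P[X ≥ 25] ≤ 17/25 ≈ 0.680000.


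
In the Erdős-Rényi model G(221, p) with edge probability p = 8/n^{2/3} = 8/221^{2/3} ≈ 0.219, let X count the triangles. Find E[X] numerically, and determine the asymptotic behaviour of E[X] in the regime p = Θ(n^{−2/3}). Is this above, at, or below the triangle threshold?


Number of potential triangles: C(221, 3) = 1774630.
Each occurs with probability p³ ≈ (0.219)³ ≈ 1.04830e-02.
By linearity: E[X] = C(221, 3)·p³ ≈ 1774630 · 1.04830e-02 ≈ 18603.439.
Since α = 2/3 < 1, p = c/n^{2/3} ≫ 1/n is above the triangle threshold p ~ 1/n. Asymptotically E[X] ~ (c³/6)·n^{3(1−α)} = (8³/6)·n^{1} → ∞; triangles are abundant w.h.p.

E[X] ≈ 18603.439; in regime p = Θ(1/n^{2/3}) E[X] diverges (above the triangle threshold p ~ 1/n).


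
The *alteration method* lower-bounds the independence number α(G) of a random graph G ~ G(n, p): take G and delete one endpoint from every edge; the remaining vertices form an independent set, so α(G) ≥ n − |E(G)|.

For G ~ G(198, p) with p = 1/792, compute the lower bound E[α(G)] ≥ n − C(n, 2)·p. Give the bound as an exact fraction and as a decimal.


E[|E(G)|] = C(198, 2)·p = 19503 · (1/792) = 197/8.
E[α(G)] ≥ n − E[|E(G)|] = 198 − 197/8 = 1387/8.
Numerically: ≈ 173.3750.
(This is only a lower bound; the true E[α(G)] may be larger.)

E[α(G)] ≥ 1387/8 ≈ 173.3750.


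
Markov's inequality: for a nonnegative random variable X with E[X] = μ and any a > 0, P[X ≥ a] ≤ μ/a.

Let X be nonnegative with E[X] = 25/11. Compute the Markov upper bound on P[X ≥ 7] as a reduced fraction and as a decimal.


μ = E[X] = 25/11, a = 7.
Markov: P[X ≥ 7] ≤ μ/a = (25/11)/7 = 25/77.
Numerically: ≈ 0.32468.
(Since a = 7 > μ = 2.27273, the bound 25/77 is < 1 and informative.)

P[X ≥ 7] ≤ 25/77 ≈ 0.32468.


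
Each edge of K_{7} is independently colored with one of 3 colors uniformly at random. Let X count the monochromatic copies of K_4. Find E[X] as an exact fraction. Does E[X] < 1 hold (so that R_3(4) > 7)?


E[X] = C(7, 4) · 3^{1 − 6} = 35 · 3^{−5} = 35/243.
As a reduced fraction: E[X] = 35/243 ≈ 0.144033.
Is E[X] < 1? YES.
Since E[X] < 1, there exists a 3-coloring of K_{7} with no monochromatic K_4; hence R_3(4) > 7.

E[X] = 35/243 ≈ 0.144033; E[X] < 1, so R_3(4) > 7.


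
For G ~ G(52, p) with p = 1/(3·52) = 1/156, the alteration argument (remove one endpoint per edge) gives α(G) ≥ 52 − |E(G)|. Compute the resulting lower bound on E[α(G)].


E[|E(G)|] = C(52, 2)·p = 1326 · (1/156) = 17/2.
E[α(G)] ≥ n − E[|E(G)|] = 52 − 17/2 = 87/2.
Numerically: ≈ 43.50000.
(This is only a lower bound; the true E[α(G)] may be larger.)

E[α(G)] ≥ 87/2 ≈ 43.50000.


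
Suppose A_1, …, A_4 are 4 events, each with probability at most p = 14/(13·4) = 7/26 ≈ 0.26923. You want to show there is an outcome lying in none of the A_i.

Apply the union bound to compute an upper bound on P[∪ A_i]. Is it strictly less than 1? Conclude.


Union bound: P[∪_{i=1}^{4} A_i] ≤ Σ_i P[A_i] ≤ 4·p = 4·(7/26) = 14/13.
Numerically: 14/13 ≈ 1.07692.
Is 14/13 < 1? NO.
Since the bound 14/13 is ≥ 1, the union bound is uninformative here; it does NOT by itself certify existence.

4·p = 14/13 ≈ 1.07692; existence NOT certified by the union bound.


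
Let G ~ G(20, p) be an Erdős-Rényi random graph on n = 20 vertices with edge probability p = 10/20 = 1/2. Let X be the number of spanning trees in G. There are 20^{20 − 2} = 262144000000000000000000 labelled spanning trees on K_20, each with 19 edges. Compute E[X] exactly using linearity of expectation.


K_20 has 20^{20 − 2} = 262144000000000000000000 labelled spanning trees.
For each such spanning tree H, let X_H = 1 if all 19 edges of H are present in G. Then P[X_H = 1] = p^{19} = (1/2)^{19} = 1/524288.
By linearity of expectation: E[X] = Σ_H E[X_H] = 262144000000000000000000 · p^{19} = 262144000000000000000000 · 1/524288 = 500000000000000000.
Numerically: E[X] ≈ 5e+17.

E[X] = 262144000000000000000000 · (1/2)^{19} = 500000000000000000 ≈ 5e+17.


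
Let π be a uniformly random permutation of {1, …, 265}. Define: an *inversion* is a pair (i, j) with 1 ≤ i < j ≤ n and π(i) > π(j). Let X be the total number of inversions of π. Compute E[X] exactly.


Write X = Σ X_I over the C(265, 2) = 34980 pairs i < j, with X_I the indicator of one inversion.
There are 34980 indicators.
For each fixed pair i < j, the values π(i) and π(j) are two distinct elements of {1, …, 265} in uniformly random order; by symmetry P[π(i) > π(j)] = 1/2.
By linearity: E[X] = 34980 · (1/2) = C(265, 2) · (1/2) = 34980/2 = 17490 ≈ 17490.000.

E[X] = 17490 = 17490.000.


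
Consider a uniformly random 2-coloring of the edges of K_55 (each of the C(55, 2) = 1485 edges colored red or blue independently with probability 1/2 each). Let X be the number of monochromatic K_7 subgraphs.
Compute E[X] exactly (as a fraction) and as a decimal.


Let X = Σ_S X_S over the C(55, 7) = 202927725 subsets S of size 7, where X_S = 1 if the K_7 on S is monochromatic.
For a fixed S, the K_7 on S has C(7, 2) = 21 edges. P[all 21 edges red] = (1/2)^21, and likewise for blue, so P[monochromatic] = 2·(1/2)^21 = 2^{1 − 21} = 1/1048576.
By linearity: E[X] = C(55, 7) · 2^{1 − 21} = 202927725 · 1/1048576 = 202927725/1048576.
Numerically: E[X] ≈ 193.5270.

E[X] = C(55,7)·2^(1−C(7,2)) = 202927725/1048576 ≈ 193.5270.


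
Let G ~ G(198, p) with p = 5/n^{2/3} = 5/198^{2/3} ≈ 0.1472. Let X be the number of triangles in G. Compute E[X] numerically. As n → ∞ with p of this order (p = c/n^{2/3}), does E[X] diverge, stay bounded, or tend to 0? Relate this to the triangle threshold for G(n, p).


Number of potential triangles: C(198, 3) = 1274196.
Each occurs with probability p³ ≈ (0.1472)³ ≈ 3.188450e-03.
By linearity: E[X] = C(198, 3)·p³ ≈ 1274196 · 3.188450e-03 ≈ 4062.7104.
Since α = 2/3 < 1, p = c/n^{2/3} ≫ 1/n is above the triangle threshold p ~ 1/n. Asymptotically E[X] ~ (c³/6)·n^{3(1−α)} = (5³/6)·n^{1} → ∞; triangles are abundant w.h.p.

E[X] ≈ 4062.7104; in regime p = Θ(1/n^{2/3}) E[X] diverges (above the triangle threshold p ~ 1/n).


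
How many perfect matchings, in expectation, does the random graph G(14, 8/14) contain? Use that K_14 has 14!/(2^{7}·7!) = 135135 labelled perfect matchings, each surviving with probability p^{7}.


K_14 has 14!/(2^{7}·7!) = 135135 labelled perfect matchings.
For each such perfect matching H, let X_H = 1 if all 7 edges of H are present in G. Then P[X_H = 1] = p^{7} = (4/7)^{7} = 16384/823543.
Summing the indicators: E[X] = Σ_H E[X_H] = 135135 · p^{7} = 135135 · 16384/823543 = 316293120/117649.
Numerically: E[X] ≈ 2688.4.

E[X] = 135135 · (4/7)^{7} = 316293120/117649 ≈ 2688.4.


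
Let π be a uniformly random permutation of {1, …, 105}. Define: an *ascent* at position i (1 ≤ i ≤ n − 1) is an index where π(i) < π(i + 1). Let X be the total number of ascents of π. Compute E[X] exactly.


Write X = Σ X_I over i = 1, …, 104, with X_I the indicator of one ascent.
There are 104 indicators.
For each fixed i, the pair (π(i), π(i+1)) is a uniformly random ordered pair of distinct values from {1, …, 105}; by symmetry P[π(i) < π(i+1)] = 1/2.
By linearity: E[X] = 104 · (1/2) = (105 − 1) · (1/2) = 52 ≈ 52.0000.

E[X] = 52 = 52.0000.


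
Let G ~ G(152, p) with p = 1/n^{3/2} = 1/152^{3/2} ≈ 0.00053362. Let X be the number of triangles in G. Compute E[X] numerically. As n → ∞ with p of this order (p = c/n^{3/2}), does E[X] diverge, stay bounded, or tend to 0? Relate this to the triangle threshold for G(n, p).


Number of potential triangles: C(152, 3) = 573800.
Each occurs with probability p³ ≈ (0.00053362)³ ≈ 1.5195110e-10.
By linearity: E[X] = C(152, 3)·p³ ≈ 573800 · 1.5195110e-10 ≈ 0.00009.
Since α = 3/2 > 1, p = c/n^{3/2} = o(1/n) is below the triangle threshold p ~ 1/n. Asymptotically E[X] ~ (c³/6)·n^{3(1−α)} = (1³/6)·n^{-1.5} → 0, so by Markov's inequality G has no triangles w.h.p.

E[X] ≈ 0.00009; in regime p = Θ(1/n^{3/2}) E[X] tends to 0 (below the triangle threshold p ~ 1/n).


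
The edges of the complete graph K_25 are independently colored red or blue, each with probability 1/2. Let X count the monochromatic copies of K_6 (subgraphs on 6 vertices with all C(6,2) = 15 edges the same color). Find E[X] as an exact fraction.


Let X = Σ_S X_S over the C(25, 6) = 177100 subsets S of size 6, where X_S = 1 if the K_6 on S is monochromatic.
For a fixed S, the K_6 on S has C(6, 2) = 15 edges. P[all 15 edges red] = (1/2)^15, and likewise for blue, so P[monochromatic] = 2·(1/2)^15 = 2^{1 − 15} = 1/16384.
Summing: E[X] = C(25, 6) · 2^{1 − 15} = 177100 · 1/16384 = 44275/4096.
Numerically: E[X] ≈ 10.8093.

E[X] = C(25,6)·2^(1−C(6,2)) = 44275/4096 ≈ 10.8093.


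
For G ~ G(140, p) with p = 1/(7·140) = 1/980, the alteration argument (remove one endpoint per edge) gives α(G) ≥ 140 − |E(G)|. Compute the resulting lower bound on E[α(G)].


E[|E(G)|] = C(140, 2)·p = 9730 · (1/980) = 139/14.
E[α(G)] ≥ n − E[|E(G)|] = 140 − 139/14 = 1821/14.
Numerically: ≈ 130.071.
(This is only a lower bound; the true E[α(G)] may be larger.)

E[α(G)] ≥ 1821/14 ≈ 130.071.


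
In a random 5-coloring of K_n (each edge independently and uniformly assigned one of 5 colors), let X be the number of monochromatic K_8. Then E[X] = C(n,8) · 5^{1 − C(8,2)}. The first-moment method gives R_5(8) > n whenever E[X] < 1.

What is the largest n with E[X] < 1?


We need C(n, 8) · 5^{1 − 28} < 1, i.e. C(n, 8) < 5^{28 − 1} = 7450580596923828125.
Check values of n near the boundary:
  n = 862: C(862, 8) = 7317951015318931845; 7317951015318931845 < 7450580596923828125? YES
  n = 863: C(863, 8) = 7386423071602617757; 7386423071602617757 < 7450580596923828125? YES
  n = 864: C(864, 8) = 7455455062926006708; 7455455062926006708 < 7450580596923828125? NO
  n = 865: C(865, 8) = 7525050909487743060; 7525050909487743060 < 7450580596923828125? NO
  n = 866: C(866, 8) = 7595214554331451620; 7595214554331451620 < 7450580596923828125? NO
The largest n with C(n, 8) < 7450580596923828125 is n = 863 (where E[X] = 7386423071602617757/7450580596923828125 ≈ 0.991389). Hence R_5(8) > 863, i.e. R_5(8) ≥ 864.

Largest n = 863; hence R_5(8) > 863.


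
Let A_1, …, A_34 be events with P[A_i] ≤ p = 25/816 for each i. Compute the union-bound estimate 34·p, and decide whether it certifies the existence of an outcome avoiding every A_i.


Union bound: P[∪_{i=1}^{34} A_i] ≤ Σ_i P[A_i] ≤ 34·p = 34·(25/816) = 25/24.
Numerically: 25/24 ≈ 1.0417.
Is 25/24 < 1? NO.
Since the bound 25/24 is ≥ 1, the union bound is uninformative here; it does NOT by itself certify existence.

34·p = 25/24 ≈ 1.0417; existence NOT certified by the union bound.


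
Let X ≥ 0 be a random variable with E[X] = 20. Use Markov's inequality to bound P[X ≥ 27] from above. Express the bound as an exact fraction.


μ = E[X] = 20, a = 27.
Markov: P[X ≥ 27] ≤ μ/a = (20)/27 = 20/27.
Numerically: ≈ 0.741.
(Since a = 27 > μ = 20.000, the bound 20/27 is < 1 and informative.)

P[X ≥ 27] ≤ 20/27 ≈ 0.741.


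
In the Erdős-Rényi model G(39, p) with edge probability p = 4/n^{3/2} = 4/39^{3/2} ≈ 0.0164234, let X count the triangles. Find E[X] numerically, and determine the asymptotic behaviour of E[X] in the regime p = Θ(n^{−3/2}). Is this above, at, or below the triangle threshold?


Number of potential triangles: C(39, 3) = 9139.
Each occurs with probability p³ ≈ (0.0164234)³ ≈ 4.42985226e-06.
By linearity: E[X] = C(39, 3)·p³ ≈ 9139 · 4.42985226e-06 ≈ 0.040484.
Since α = 3/2 > 1, p = c/n^{3/2} = o(1/n) is below the triangle threshold p ~ 1/n. Asymptotically E[X] ~ (c³/6)·n^{3(1−α)} = (4³/6)·n^{-1.5} → 0, so by Markov's inequality G has no triangles w.h.p.

E[X] ≈ 0.040484; in regime p = Θ(1/n^{3/2}) E[X] tends to 0 (below the triangle threshold p ~ 1/n).


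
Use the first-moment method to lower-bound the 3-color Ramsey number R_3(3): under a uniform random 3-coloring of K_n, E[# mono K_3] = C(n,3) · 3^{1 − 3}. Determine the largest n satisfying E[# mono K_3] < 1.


We need C(n, 3) · 3^{1 − 3} < 1, i.e. C(n, 3) < 3^{3 − 1} = 9.
Check values of n near the boundary:
  n = 3: C(3, 3) = 1; 1 < 9? YES
  n = 4: C(4, 3) = 4; 4 < 9? YES
  n = 5: C(5, 3) = 10; 10 < 9? NO
The largest n with C(n, 3) < 9 is n = 4 (where E[X] = 4/9 ≈ 0.4444). Hence R_3(3) > 4, i.e. R_3(3) ≥ 5.

Largest n = 4; hence R_3(3) > 4.


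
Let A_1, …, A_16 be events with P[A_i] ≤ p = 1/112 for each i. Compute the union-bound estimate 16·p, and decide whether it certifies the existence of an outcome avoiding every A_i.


Union bound: P[∪_{i=1}^{16} A_i] ≤ Σ_i P[A_i] ≤ 16·p = 16·(1/112) = 1/7.
Numerically: 1/7 ≈ 0.142857.
Is 1/7 < 1? YES.
Since P[∪ A_i] ≤ 1/7 < 1, the complement has P[∩ A_i^c] ≥ 1 − 1/7 = 6/7 > 0, so some outcome avoids every A_i.

16·p = 1/7 ≈ 0.142857; existence CERTIFIED by the union bound.


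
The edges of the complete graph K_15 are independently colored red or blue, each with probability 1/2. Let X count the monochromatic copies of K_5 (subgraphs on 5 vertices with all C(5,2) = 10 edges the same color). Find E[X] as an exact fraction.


Let X = Σ_S X_S over the C(15, 5) = 3003 subsets S of size 5, where X_S = 1 if the K_5 on S is monochromatic.
For a fixed S, the K_5 on S has C(5, 2) = 10 edges. P[all 10 edges red] = (1/2)^10, and likewise for blue, so P[monochromatic] = 2·(1/2)^10 = 2^{1 − 10} = 1/512.
By linearity: E[X] = C(15, 5) · 2^{1 − 10} = 3003 · 1/512 = 3003/512.
Numerically: E[X] ≈ 5.865.

E[X] = C(15,5)·2^(1−C(5,2)) = 3003/512 ≈ 5.865.


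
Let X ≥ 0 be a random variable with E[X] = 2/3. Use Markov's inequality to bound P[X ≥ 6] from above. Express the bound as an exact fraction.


μ = E[X] = 2/3, a = 6.
Markov: P[X ≥ 6] ≤ μ/a = (2/3)/6 = 1/9.
Numerically: ≈ 0.111111.
(Since a = 6 > μ = 0.666667, the bound 1/9 is < 1 and informative.)

P[X ≥ 6] ≤ 1/9 ≈ 0.111111.


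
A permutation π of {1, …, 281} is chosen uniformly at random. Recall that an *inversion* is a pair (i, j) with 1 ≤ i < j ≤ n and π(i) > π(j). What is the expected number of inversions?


Write X = Σ X_I over the C(281, 2) = 39340 pairs i < j, with X_I the indicator of one inversion.
There are 39340 indicators.
For each fixed pair i < j, the values π(i) and π(j) are two distinct elements of {1, …, 281} in uniformly random order; by symmetry P[π(i) > π(j)] = 1/2.
By linearity: E[X] = 39340 · (1/2) = C(281, 2) · (1/2) = 39340/2 = 19670 ≈ 19670.000.

E[X] = 19670 = 19670.000.


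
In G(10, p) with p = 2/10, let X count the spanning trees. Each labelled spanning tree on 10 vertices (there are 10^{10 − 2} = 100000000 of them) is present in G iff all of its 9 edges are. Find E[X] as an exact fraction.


K_10 has 10^{10 − 2} = 100000000 labelled spanning trees.
For each such spanning tree H, let X_H = 1 if all 9 edges of H are present in G. Then P[X_H = 1] = p^{9} = (1/5)^{9} = 1/1953125.
By linearity of expectation: E[X] = Σ_H E[X_H] = 100000000 · p^{9} = 100000000 · 1/1953125 = 256/5.
Numerically: E[X] ≈ 51.2.

E[X] = 100000000 · (1/5)^{9} = 256/5 ≈ 51.2.


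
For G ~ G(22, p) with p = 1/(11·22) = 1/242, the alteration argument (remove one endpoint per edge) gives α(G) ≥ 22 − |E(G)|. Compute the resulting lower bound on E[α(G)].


E[|E(G)|] = C(22, 2)·p = 231 · (1/242) = 21/22.
E[α(G)] ≥ n − E[|E(G)|] = 22 − 21/22 = 463/22.
Numerically: ≈ 21.04545.
(This is only a lower bound; the true E[α(G)] may be larger.)

E[α(G)] ≥ 463/22 ≈ 21.04545.


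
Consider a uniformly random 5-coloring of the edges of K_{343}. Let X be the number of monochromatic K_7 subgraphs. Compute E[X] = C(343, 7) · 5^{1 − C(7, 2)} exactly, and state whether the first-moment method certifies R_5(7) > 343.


E[X] = C(343, 7) · 5^{1 − 21} = 104200375748469 · 5^{−20} = 104200375748469/95367431640625.
As a reduced fraction: E[X] = 104200375748469/95367431640625 ≈ 1.0926201.
Is E[X] < 1? NO.
Since E[X] ≥ 1, the first-moment bound is inconclusive at n = 343; it does NOT by itself certify R_5(7) > 343.

E[X] = 104200375748469/95367431640625 ≈ 1.0926201; E[X] ≥ 1; first-moment method inconclusive here.


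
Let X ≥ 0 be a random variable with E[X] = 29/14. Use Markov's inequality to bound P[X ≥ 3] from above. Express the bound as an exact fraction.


μ = E[X] = 29/14, a = 3.
Markov: P[X ≥ 3] ≤ μ/a = (29/14)/3 = 29/42.
Numerically: ≈ 0.6905.
(Since a = 3 > μ = 2.0714, the bound 29/42 is < 1 and informative.)

P[X ≥ 3] ≤ 29/42 ≈ 0.6905.


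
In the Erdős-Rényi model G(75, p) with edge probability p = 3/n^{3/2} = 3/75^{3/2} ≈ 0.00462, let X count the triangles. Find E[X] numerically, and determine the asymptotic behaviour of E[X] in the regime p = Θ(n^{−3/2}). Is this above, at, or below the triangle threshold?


Number of potential triangles: C(75, 3) = 67525.
Each occurs with probability p³ ≈ (0.00462)³ ≈ 9.85344e-08.
By linearity: E[X] = C(75, 3)·p³ ≈ 67525 · 9.85344e-08 ≈ 0.007.
Since α = 3/2 > 1, p = c/n^{3/2} = o(1/n) is below the triangle threshold p ~ 1/n. Asymptotically E[X] ~ (c³/6)·n^{3(1−α)} = (3³/6)·n^{-1.5} → 0, so by Markov's inequality G has no triangles w.h.p.

E[X] ≈ 0.007; in regime p = Θ(1/n^{3/2}) E[X] tends to 0 (below the triangle threshold p ~ 1/n).


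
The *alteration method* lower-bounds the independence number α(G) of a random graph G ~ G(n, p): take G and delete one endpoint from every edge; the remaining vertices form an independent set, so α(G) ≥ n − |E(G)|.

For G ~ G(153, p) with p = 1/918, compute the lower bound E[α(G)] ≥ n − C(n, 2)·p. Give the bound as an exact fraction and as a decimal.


E[|E(G)|] = C(153, 2)·p = 11628 · (1/918) = 38/3.
E[α(G)] ≥ n − E[|E(G)|] = 153 − 38/3 = 421/3.
Numerically: ≈ 140.3333.
(This is only a lower bound; the true E[α(G)] may be larger.)

E[α(G)] ≥ 421/3 ≈ 140.3333.


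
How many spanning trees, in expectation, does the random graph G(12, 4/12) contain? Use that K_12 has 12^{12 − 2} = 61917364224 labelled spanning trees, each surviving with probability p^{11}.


K_12 has 12^{12 − 2} = 61917364224 labelled spanning trees.
For each such spanning tree H, let X_H = 1 if all 11 edges of H are present in G. Then P[X_H = 1] = p^{11} = (1/3)^{11} = 1/177147.
By linearity of expectation: E[X] = Σ_H E[X_H] = 61917364224 · p^{11} = 61917364224 · 1/177147 = 1048576/3.
Numerically: E[X] ≈ 3.495e+05.

E[X] = 61917364224 · (1/3)^{11} = 1048576/3 ≈ 3.495e+05.


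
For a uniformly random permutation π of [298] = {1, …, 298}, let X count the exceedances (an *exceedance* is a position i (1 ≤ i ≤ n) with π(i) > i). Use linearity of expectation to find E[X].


Write X = Σ_{i=1}^{298} X_i, where X_i = 1_{π(i) > i}.
For each fixed i, π(i) is uniform over {1, …, 298} (marginal of a uniform permutation), so P[π(i) > i] = (n − i)/n. Summing: Σ_{i=1}^{298} (n − i)/n = (0 + 1 + … + 297)/298 = 298(298 − 1)/(2·298) = (298 − 1)/2.
Hence E[X] = Σ_{i=1}^{298} (298 − i)/298 = 297/2 ≈ 148.50000.

E[X] = 297/2 = 148.50000.


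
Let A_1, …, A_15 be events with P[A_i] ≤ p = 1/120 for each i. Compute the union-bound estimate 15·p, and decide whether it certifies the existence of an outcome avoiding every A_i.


Union bound: P[∪_{i=1}^{15} A_i] ≤ Σ_i P[A_i] ≤ 15·p = 15·(1/120) = 1/8.
Numerically: 1/8 ≈ 0.125.
Is 1/8 < 1? YES.
Since P[∪ A_i] ≤ 1/8 < 1, the complement has P[∩ A_i^c] ≥ 1 − 1/8 = 7/8 > 0, so some outcome avoids every A_i.

15·p = 1/8 ≈ 0.125; existence CERTIFIED by the union bound.


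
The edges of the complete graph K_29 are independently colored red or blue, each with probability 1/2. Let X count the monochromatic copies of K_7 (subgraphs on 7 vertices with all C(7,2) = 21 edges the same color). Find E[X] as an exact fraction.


Let X = Σ_S X_S over the C(29, 7) = 1560780 subsets S of size 7, where X_S = 1 if the K_7 on S is monochromatic.
For a fixed S, the K_7 on S has C(7, 2) = 21 edges. P[all 21 edges red] = (1/2)^21, and likewise for blue, so P[monochromatic] = 2·(1/2)^21 = 2^{1 − 21} = 1/1048576.
By linearity of expectation: E[X] = C(29, 7) · 2^{1 − 21} = 1560780 · 1/1048576 = 390195/262144.
Numerically: E[X] ≈ 1.488.

E[X] = C(29,7)·2^(1−C(7,2)) = 390195/262144 ≈ 1.488.
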